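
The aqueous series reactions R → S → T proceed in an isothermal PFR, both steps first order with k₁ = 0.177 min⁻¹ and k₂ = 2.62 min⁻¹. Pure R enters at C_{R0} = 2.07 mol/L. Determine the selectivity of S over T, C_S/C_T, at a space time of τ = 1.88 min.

Solving the coupled first-order balances gives C_S(τ) = [k₁/(k₂−k₁)]·C_{R0}·(e^(−k₁τ) − e^(−k₂τ)).
e^(−k₁τ) = e^(−0.177×1.88) = e^(−0.3328) = 0.7169; e^(−k₂τ) = e^(−4.926) = 0.007258.
C_S = 0.177×2.07/(2.62−0.177) × (0.7169−0.007258) = 0.1500×0.7097 = 0.1064 mol/L.
C_R = C_{R0}e^(−k₁τ) = 1.484 mol/L, so C_T = C_{R0}−C_R−C_S = 0.4795 mol/L; C_S/C_T = 0.222.

0.222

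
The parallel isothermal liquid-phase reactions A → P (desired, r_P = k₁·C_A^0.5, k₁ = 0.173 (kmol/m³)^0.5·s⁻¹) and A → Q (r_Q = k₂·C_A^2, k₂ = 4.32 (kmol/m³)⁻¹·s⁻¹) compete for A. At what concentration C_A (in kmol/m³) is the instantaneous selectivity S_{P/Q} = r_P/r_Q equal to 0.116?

S_{P/Q} = (k₁/k₂)·C_A^-1.5 ⇒ C_A = (S·k₂/k₁)^(1/(-1.5)).
= (0.116×4.32/0.173)^(-0.6667) = (2.897)^(-0.6667) = 0.492 kmol/m³.

0.492 kmol/m³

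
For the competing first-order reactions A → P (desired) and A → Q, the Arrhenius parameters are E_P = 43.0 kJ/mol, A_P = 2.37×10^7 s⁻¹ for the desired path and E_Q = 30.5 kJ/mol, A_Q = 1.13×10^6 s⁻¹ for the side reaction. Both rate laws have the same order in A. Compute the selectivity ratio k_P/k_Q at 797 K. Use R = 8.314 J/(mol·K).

With equal orders, S_{P/Q} = k_P/k_Q = (A_P/A_Q)·exp[(E_Q−E_P)/(RT)].
(E_Q−E_P)/(RT) = (30.5−43.0)×10³/(8.314×797) = -12500/6626 = -1.886.
k_P/k_Q = (2.37×10^7/1.13×10^6)·exp(-1.886) = 20.97 × 0.1516 = 3.18.

3.18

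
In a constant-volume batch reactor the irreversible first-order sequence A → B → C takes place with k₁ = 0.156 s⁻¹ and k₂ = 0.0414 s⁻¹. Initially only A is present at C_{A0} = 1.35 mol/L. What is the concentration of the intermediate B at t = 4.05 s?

The intermediate concentration in a first-order A→B→C sequence is C_B = k₁C_{A0}(e^(−k₁t) − e^(−k₂t))/(k₂−k₁).
e^(−k₁t) = e^(−0.156×4.05) = e^(−0.6318) = 0.5316; e^(−k₂t) = e^(−0.1677) = 0.8456.
C_B = 0.156×1.35/(0.0414−0.156) × (0.5316−0.8456) = (-1.838)×(-0.3140) = 0.5770 mol/L.

0.577 mol/L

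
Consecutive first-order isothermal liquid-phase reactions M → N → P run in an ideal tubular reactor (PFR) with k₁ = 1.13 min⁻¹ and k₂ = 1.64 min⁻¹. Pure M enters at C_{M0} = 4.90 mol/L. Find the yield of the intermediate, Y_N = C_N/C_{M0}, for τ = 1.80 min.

Solving the coupled first-order balances gives C_N(τ) = [k₁/(k₂−k₁)]·C_{M0}·(e^(−k₁τ) − e^(−k₂τ)).
e^(−k₁τ) = e^(−1.13×1.80) = e^(−2.034) = 0.1308; e^(−k₂τ) = e^(−2.952) = 0.05224.
C_N = 1.13×4.90/(1.64−1.13) × (0.1308−0.05224) = 10.86×0.07858 = 0.8531 mol/L.
Y_N = C_N/C_{M0} = 0.8531/4.90 = 0.174.

0.174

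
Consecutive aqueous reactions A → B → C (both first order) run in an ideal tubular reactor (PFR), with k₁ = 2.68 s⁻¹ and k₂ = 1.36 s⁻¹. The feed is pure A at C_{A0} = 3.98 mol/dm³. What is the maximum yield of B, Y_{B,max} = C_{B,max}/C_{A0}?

At the optimum, C_{B,max}/C_{A0} = (k₁/k₂)^[k₂/(k₂−k₁)].
= (2.68/1.36)^(1.36/(1.36−2.68)) = (1.971)^(-1.030) = 0.4971.

0.497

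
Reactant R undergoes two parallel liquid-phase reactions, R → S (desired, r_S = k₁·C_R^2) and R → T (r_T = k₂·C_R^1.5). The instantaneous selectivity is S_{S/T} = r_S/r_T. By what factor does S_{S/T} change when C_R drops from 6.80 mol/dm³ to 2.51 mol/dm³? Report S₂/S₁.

0.608

S_{S/T} = (k₁/k₂)·C_R^0.5, so S₂/S₁ = (C_{R,2}/C_{R,1})^0.5.
= (2.51/6.80)^0.5 = (0.3691)^0.5 = 0.608.
Selectivity toward S falls as C_R falls — high-concentration operation is favoured.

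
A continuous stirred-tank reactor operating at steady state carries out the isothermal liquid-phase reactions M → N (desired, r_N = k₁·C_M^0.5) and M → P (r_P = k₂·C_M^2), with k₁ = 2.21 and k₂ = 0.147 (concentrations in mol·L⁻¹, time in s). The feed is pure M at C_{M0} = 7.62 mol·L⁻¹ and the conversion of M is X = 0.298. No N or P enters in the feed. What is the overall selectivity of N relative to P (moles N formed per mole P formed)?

Exit C_M = C_{M0}(1−X) = 7.62×0.702 = 5.349 mol·L⁻¹.
Rates in a CSTR are evaluated at the outlet concentration: r_N = 2.21×5.349^0.5 = 5.111, r_P = 0.147×5.349^2 = 4.206.
Overall selectivity = C_N/C_P = r_Nτ/(r_Pτ) = r_N/r_P = 1.22.

1.22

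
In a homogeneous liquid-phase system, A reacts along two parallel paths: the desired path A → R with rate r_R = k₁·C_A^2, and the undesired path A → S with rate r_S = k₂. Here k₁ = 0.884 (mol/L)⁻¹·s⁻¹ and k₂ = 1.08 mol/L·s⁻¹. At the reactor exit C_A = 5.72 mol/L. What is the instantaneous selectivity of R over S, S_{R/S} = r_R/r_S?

26.8

S_{R/S} = r_R/r_S = (k₁·C_A^2)/(k₂) = (k₁/k₂)·C_A^2.
= (0.884×5.720^2) / (1.08) = 28.92/1.080 = 26.8.
Since the desired path is higher order in A, keeping C_A high (PFR or concentrated feed) favours R.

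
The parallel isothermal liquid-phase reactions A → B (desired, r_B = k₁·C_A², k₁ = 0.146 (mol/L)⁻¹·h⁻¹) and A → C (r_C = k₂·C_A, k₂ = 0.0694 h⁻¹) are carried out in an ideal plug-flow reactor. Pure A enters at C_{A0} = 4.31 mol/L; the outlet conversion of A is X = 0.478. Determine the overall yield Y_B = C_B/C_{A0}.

C_A = C_{A0}(1−X) = 2.250 mol/L.
Along a PFR/batch, dC_C/dC_A = −r_C/(r_B+r_C) = −k₂/(k₂+k₁·C_A).
Integrating from C_{A0} to C_A: C_C = (0.0694/0.146)·ln[(0.0694+0.146·4.31)/(0.0694+0.146·2.25)] = 0.4753·ln(0.6987/0.3979) = 0.2676 mol/L.
Then C_B = (C_{A0}−C_A) − C_C = 2.060 − 0.2676 = 1.793 mol/L.
Y_B = C_B/C_{A0} = 1.793/4.31 = 0.416.

0.416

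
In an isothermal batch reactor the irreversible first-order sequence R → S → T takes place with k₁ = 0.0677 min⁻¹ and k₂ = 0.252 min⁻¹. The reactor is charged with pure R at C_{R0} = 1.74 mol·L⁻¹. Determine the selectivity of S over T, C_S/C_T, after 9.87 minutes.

0.479

The intermediate concentration in a first-order A→B→C sequence is C_S = k₁C_{R0}(e^(−k₁t) − e^(−k₂t))/(k₂−k₁).
e^(−k₁t) = e^(−0.0677×9.87) = e^(−0.6682) = 0.5126; e^(−k₂t) = e^(−2.487) = 0.08314.
C_S = 0.0677×1.74/(0.252−0.0677) × (0.5126−0.08314) = 0.6392×0.4295 = 0.2745 mol·L⁻¹.
C_R = C_{R0}e^(−k₁t) = 0.8920 mol·L⁻¹, so C_T = C_{R0}−C_R−C_S = 0.5735 mol·L⁻¹; C_S/C_T = 0.479.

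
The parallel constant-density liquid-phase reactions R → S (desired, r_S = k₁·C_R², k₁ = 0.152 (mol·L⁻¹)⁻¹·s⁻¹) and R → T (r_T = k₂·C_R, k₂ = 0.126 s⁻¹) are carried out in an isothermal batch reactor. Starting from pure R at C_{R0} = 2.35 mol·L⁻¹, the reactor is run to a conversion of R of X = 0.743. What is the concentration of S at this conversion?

1.09 mol·L⁻¹

C_R = C_{R0}(1−X) = 0.6039 mol·L⁻¹.
Along a PFR/batch, dC_T/dC_R = −r_T/(r_S+r_T) = −k₂/(k₂+k₁·C_R).
Integrating from C_{R0} to C_R: C_T = (0.126/0.152)·ln[(0.126+0.152·2.35)/(0.126+0.152·0.604)] = 0.8289·ln(0.4832/0.2178) = 0.6605 mol·L⁻¹.
Then C_S = (C_{R0}−C_R) − C_T = 1.746 − 0.6605 = 1.086 mol·L⁻¹.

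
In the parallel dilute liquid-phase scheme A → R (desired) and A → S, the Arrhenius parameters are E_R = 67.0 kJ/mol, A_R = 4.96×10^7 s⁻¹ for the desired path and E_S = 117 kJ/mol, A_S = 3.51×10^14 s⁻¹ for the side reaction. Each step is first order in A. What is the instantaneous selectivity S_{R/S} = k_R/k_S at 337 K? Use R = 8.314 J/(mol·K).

k_R/k_S = (A_R/A_S)·exp[−(E_R−E_S)/(RT)] = (A_R/A_S)·exp[(E_S−E_R)/(RT)].
(E_S−E_R)/(RT) = (117−67.0)×10³/(8.314×337) = 50000/2802 = 17.85.
k_R/k_S = (4.96×10^7/3.51×10^14)·exp(17.85) = 1.413×10^-7 × 5.626×10^7 = 7.95.
Since E_R < E_S, lowering the temperature improves selectivity toward R.

7.95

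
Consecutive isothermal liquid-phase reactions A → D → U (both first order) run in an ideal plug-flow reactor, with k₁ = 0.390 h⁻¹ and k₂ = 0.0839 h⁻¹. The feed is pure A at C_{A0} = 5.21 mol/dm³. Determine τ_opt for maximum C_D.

The intermediate peaks when r₁ = r₂, i.e. k₁e^(−k₁τ) = k₂e^(−k₂τ), giving τ_opt = ln(k₂/k₁)/(k₂−k₁).
= ln(0.0839/0.390)/(0.0839−0.390) = ln(0.2151)/-0.3061 = -1.537/-0.3061 = 5.02 h.

5.02 h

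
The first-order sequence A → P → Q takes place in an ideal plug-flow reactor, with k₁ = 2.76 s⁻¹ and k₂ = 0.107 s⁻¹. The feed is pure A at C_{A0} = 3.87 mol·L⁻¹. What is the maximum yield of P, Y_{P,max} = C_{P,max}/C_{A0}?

At the optimum, C_{P,max}/C_{A0} = (k₁/k₂)^[k₂/(k₂−k₁)].
= (2.76/0.107)^(0.107/(0.107−2.76)) = (25.79)^(-0.04033) = 0.8771.

0.877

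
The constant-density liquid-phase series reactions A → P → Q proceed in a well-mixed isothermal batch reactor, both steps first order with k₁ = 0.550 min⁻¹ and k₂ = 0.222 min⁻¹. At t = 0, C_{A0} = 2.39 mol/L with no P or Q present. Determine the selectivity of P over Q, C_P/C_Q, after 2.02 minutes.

3.41

For first-order series with pure A initially, C_P(t) = k₁C_{A0}/(k₂−k₁)·(e^(−k₁t) − e^(−k₂t)).
e^(−k₁t) = e^(−0.550×2.02) = e^(−1.111) = 0.3292; e^(−k₂t) = e^(−0.4484) = 0.6386.
C_P = 0.550×2.39/(0.222−0.550) × (0.3292−0.6386) = (-4.008)×(-0.3094) = 1.240 mol/L.
C_A = C_{A0}e^(−k₁t) = 0.7869 mol/L, so C_Q = C_{A0}−C_A−C_P = 0.3632 mol/L; C_P/C_Q = 3.41.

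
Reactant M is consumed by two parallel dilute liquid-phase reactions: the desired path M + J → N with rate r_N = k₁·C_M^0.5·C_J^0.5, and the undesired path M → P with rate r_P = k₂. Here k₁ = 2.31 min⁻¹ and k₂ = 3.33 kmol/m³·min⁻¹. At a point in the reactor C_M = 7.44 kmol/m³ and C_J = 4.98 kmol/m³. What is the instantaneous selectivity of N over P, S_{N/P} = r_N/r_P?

4.22

S_{N/P} = r_N/r_P = (k₁·C_M^0.5·C_J^0.5)/(k₂) = (k₁/k₂)·C_M^0.5·C_J^0.5.
= (2.31×7.440^0.5×4.980^0.5) / (3.33) = 14.06/3.330 = 4.22.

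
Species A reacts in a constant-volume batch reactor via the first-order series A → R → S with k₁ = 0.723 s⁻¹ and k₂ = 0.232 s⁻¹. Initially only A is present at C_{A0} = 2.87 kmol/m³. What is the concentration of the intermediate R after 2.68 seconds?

For first-order series with pure A initially, C_R(t) = k₁C_{A0}/(k₂−k₁)·(e^(−k₁t) − e^(−k₂t)).
e^(−k₁t) = e^(−0.723×2.68) = e^(−1.938) = 0.1440; e^(−k₂t) = e^(−0.6218) = 0.5370.
C_R = 0.723×2.87/(0.232−0.723) × (0.1440−0.5370) = (-4.226)×(-0.3930) = 1.661 kmol/m³.

1.66 kmol/m³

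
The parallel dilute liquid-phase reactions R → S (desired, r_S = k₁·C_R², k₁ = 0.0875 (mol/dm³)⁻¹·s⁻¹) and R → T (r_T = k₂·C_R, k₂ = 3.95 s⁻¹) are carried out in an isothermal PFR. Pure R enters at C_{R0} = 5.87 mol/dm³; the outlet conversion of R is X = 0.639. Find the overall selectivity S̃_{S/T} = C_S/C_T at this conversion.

0.0880

C_R = C_{R0}(1−X) = 2.119 mol/dm³.
Along a PFR/batch, dC_T/dC_R = −r_T/(r_S+r_T) = −k₂/(k₂+k₁·C_R).
Integrating from C_{R0} to C_R: C_T = (3.95/0.0875)·ln[(3.95+0.0875·5.87)/(3.95+0.0875·2.12)] = 45.14·ln(4.464/4.135) = 3.448 mol/dm³.
Then C_S = (C_{R0}−C_R) − C_T = 3.751 − 3.448 = 0.3033 mol/dm³.
S̃_{S/T} = C_S/C_T = 0.3033/3.448 = 0.0880.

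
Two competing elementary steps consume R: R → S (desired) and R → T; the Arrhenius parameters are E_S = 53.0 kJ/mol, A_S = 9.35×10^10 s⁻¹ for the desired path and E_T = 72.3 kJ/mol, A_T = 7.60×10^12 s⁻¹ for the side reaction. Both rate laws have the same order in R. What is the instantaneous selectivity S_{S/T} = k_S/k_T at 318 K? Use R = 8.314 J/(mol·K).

k_S/k_T = (A_S/A_T)·exp[−(E_S−E_T)/(RT)] = (A_S/A_T)·exp[(E_T−E_S)/(RT)].
(E_T−E_S)/(RT) = (72.3−53.0)×10³/(8.314×318) = 19300/2644 = 7.300.
k_S/k_T = (9.35×10^10/7.60×10^12)·exp(7.300) = 0.01230 × 1480 = 18.2.
Since E_S < E_T, lowering the temperature improves selectivity toward S.

18.2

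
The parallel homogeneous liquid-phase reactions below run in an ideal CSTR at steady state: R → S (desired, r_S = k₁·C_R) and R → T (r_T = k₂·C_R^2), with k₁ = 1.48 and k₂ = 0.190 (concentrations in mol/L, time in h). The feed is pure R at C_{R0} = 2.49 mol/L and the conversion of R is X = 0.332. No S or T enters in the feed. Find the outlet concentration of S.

0.681 mol/L

Exit C_R = C_{R0}(1−X) = 2.49×0.668 = 1.663 mol/L.
A CSTR operates uniformly at the exit composition, giving r_S = 2.462 and r_T = 0.5257 (each k·C_R^n at C_R = 1.663).
Fraction of consumed R going to S: r_S/(r_S+r_T) = 0.8240.
C_S = 0.8240·C_{R0}·X = 0.8240×2.49×0.332 = 0.681 mol/L.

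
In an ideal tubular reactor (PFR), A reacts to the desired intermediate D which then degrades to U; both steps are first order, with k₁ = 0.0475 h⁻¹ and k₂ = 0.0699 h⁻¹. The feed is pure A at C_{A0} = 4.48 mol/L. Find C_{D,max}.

1.34 mol/L

Evaluating C_D at τ_opt = ln(k₂/k₁)/(k₂−k₁) gives C_{D,max}/C_{A0} = (k₁/k₂)^[k₂/(k₂−k₁)].
= (0.0475/0.0699)^(0.0699/(0.0699−0.0475)) = (0.6795)^(3.121) = 0.2995.
C_{D,max} = 0.2995×4.48 = 1.34 mol/L.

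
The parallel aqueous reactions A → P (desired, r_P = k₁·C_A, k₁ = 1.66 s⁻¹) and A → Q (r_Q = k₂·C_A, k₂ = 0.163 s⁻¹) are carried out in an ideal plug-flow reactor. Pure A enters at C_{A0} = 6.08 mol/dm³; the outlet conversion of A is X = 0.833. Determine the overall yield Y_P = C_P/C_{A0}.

C_A = C_{A0}(1−X) = 1.015 mol/dm³.
Both paths are first order in A, so the instantaneous fraction to P is constant: dC_P/d(−C_A) = k₁/(k₁+k₂) = 0.9106.
C_P = 0.9106·(C_{A0}−C_A) = 0.9106×5.065 = 4.61 mol/dm³.
Y_P = C_P/C_{A0} = 4.612/6.08 = 0.759.

0.759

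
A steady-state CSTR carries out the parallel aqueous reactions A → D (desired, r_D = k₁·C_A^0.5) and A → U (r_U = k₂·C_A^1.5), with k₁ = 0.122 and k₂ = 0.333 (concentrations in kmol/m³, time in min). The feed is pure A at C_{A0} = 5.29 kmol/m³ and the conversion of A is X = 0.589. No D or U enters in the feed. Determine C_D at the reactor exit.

Exit C_A = C_{A0}(1−X) = 5.29×0.411 = 2.174 kmol/m³.
Rates in a CSTR are evaluated at the outlet concentration: r_D = 0.122×2.174^0.5 = 0.1799, r_U = 0.333×2.174^1.5 = 1.068.
Fraction of consumed A going to D: r_D/(r_D+r_U) = 0.1442.
C_D = 0.1442·C_{A0}·X = 0.1442×5.29×0.589 = 0.449 kmol/m³.

0.449 kmol/m³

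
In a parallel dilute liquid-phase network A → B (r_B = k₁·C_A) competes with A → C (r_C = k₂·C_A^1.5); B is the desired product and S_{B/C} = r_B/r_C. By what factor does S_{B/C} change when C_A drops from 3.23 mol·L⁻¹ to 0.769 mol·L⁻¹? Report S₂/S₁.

S_{B/C} = (k₁/k₂)·C_A^-0.5, so S₂/S₁ = (C_{A,2}/C_{A,1})^-0.5.
= (0.769/3.23)^(-0.5) = (0.2381)^(-0.5) = 2.05.
Selectivity toward B rises as C_A falls — low-concentration operation is favoured.

2.05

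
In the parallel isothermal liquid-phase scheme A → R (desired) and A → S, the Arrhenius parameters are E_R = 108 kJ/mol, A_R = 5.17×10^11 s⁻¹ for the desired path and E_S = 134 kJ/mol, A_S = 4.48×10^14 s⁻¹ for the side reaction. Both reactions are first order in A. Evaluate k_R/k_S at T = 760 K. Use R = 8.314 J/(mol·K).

Since both paths have the same order in A, the concentration cancels and S_{R/S} = k_R/k_S = (A_R/A_S)·exp[(E_S−E_R)/(RT)].
(E_S−E_R)/(RT) = (134−108)×10³/(8.314×760) = 26000/6319 = 4.115.
k_R/k_S = (5.17×10^11/4.48×10^14)·exp(4.115) = 0.001154 × 61.24 = 0.0707.

0.0707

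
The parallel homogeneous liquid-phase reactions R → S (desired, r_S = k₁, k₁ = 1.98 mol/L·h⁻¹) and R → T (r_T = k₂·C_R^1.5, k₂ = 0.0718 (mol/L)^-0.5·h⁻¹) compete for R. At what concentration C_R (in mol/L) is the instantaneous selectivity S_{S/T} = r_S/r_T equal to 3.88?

S_{S/T} = (k₁/k₂)·C_R^-1.5 ⇒ C_R = (S·k₂/k₁)^(1/(-1.5)).
= (3.88×0.0718/1.98)^(-0.6667) = (0.1407)^(-0.6667) = 3.70 mol/L.

3.70 mol/L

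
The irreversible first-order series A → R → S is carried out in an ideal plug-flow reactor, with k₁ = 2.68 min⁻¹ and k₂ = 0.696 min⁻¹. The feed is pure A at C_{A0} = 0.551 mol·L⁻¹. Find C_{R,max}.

0.343 mol·L⁻¹

Evaluating C_R at τ_opt = ln(k₂/k₁)/(k₂−k₁) gives C_{R,max}/C_{A0} = (k₁/k₂)^[k₂/(k₂−k₁)].
= (2.68/0.696)^(0.696/(0.696−2.68)) = (3.851)^(-0.3508) = 0.6232.
C_{R,max} = 0.6232×0.551 = 0.343 mol·L⁻¹.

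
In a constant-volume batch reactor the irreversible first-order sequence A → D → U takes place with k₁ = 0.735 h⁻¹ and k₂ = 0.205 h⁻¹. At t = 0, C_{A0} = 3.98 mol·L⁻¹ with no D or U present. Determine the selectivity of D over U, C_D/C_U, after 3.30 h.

1.77

Solving the coupled first-order balances gives C_D(t) = [k₁/(k₂−k₁)]·C_{A0}·(e^(−k₁t) − e^(−k₂t)).
e^(−k₁t) = e^(−0.735×3.30) = e^(−2.425) = 0.08843; e^(−k₂t) = e^(−0.6765) = 0.5084.
C_D = 0.735×3.98/(0.205−0.735) × (0.08843−0.5084) = (-5.519)×(-0.4200) = 2.318 mol·L⁻¹.
C_A = C_{A0}e^(−k₁t) = 0.3520 mol·L⁻¹, so C_U = C_{A0}−C_A−C_D = 1.310 mol·L⁻¹; C_D/C_U = 1.77.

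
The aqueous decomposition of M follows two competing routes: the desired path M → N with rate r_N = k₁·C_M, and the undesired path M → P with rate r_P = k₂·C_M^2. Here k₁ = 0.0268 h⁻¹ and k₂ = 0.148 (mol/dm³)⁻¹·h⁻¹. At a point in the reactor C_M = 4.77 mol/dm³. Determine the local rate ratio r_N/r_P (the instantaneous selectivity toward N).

S_{N/P} = r_N/r_P = (k₁·C_M)/(k₂·C_M^2) = (k₁/k₂)·C_M⁻¹.
= (0.0268×4.770) / (0.148×4.770^2) = 0.1278/3.367 = 0.0380.
The undesired path is higher order in M, so low C_M (CSTR or dilute feed) favours N.

0.0380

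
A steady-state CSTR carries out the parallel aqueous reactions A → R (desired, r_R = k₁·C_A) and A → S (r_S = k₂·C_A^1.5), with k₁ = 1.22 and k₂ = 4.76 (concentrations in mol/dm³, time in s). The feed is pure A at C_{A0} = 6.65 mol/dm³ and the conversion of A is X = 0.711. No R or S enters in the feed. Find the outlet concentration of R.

0.738 mol/dm³

Exit C_A = C_{A0}(1−X) = 6.65×0.289 = 1.922 mol/dm³.
A CSTR operates uniformly at the exit composition, giving r_R = 2.345 and r_S = 12.68 (each k·C_A^n at C_A = 1.922).
Fraction of consumed A going to R: r_R/(r_R+r_S) = 0.1560.
C_R = 0.1560·C_{A0}·X = 0.1560×6.65×0.711 = 0.738 mol/dm³.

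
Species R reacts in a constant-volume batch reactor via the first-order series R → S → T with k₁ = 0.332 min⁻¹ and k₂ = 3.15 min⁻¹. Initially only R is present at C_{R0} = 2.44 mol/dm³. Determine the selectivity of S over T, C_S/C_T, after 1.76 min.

0.173

For first-order series with pure R initially, C_S(t) = k₁C_{R0}/(k₂−k₁)·(e^(−k₁t) − e^(−k₂t)).
e^(−k₁t) = e^(−0.332×1.76) = e^(−0.5843) = 0.5575; e^(−k₂t) = e^(−5.544) = 0.003911.
C_S = 0.332×2.44/(3.15−0.332) × (0.5575−0.003911) = 0.2875×0.5536 = 0.1591 mol/dm³.
C_R = C_{R0}e^(−k₁t) = 1.360 mol/dm³, so C_T = C_{R0}−C_R−C_S = 0.9206 mol/dm³; C_S/C_T = 0.173.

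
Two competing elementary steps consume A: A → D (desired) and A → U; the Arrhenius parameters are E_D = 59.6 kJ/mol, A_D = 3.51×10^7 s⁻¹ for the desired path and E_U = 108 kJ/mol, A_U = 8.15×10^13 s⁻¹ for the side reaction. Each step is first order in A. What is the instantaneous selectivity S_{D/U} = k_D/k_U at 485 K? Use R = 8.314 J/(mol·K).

0.0703

k_D/k_U = (A_D/A_U)·exp[−(E_D−E_U)/(RT)] = (A_D/A_U)·exp[(E_U−E_D)/(RT)].
(E_U−E_D)/(RT) = (108−59.6)×10³/(8.314×485) = 48400/4032 = 12.00.
k_D/k_U = (3.51×10^7/8.15×10^13)·exp(12.00) = 4.307×10^-7 × 1.633×10^5 = 0.0703.
Since E_D < E_U, lowering the temperature improves selectivity toward D.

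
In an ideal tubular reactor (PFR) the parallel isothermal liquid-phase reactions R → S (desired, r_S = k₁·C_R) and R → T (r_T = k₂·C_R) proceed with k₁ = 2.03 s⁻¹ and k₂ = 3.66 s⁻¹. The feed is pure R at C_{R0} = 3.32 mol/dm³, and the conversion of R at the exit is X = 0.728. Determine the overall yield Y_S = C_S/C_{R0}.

0.260

C_R = C_{R0}(1−X) = 0.9030 mol/dm³.
Both paths are first order in R, so the instantaneous fraction to S is constant: dC_S/d(−C_R) = k₁/(k₁+k₂) = 0.3568.
C_S = 0.3568·(C_{R0}−C_R) = 0.3568×2.417 = 0.862 mol/dm³.
Y_S = C_S/C_{R0} = 0.8623/3.32 = 0.260.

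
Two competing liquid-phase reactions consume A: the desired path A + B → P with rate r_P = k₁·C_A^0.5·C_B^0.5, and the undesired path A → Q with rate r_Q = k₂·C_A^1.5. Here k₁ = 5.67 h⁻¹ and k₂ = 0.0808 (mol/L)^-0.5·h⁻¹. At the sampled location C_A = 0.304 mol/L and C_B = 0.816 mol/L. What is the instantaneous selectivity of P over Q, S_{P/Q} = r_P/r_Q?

209

S_{P/Q} = r_P/r_Q = (k₁·C_A^0.5·C_B^0.5)/(k₂·C_A^1.5) = (k₁/k₂)·C_A⁻¹·C_B^0.5.
= (5.67×0.3040^0.5×0.8160^0.5) / (0.0808×0.3040^1.5) = 2.824/0.01354 = 209.
The undesired path is higher order in A, so low C_A (CSTR or dilute feed) favours P.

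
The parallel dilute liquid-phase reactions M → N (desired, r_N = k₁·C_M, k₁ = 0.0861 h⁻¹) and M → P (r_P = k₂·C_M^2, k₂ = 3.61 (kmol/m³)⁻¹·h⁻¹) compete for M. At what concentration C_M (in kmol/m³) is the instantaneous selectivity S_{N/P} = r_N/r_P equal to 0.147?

0.162 kmol/m³

S_{N/P} = (k₁/k₂)·C_M⁻¹ ⇒ C_M = (S·k₂/k₁)^(-1).
= (0.147×3.61/0.0861)^(-1) = (6.163)^(-1) = 0.162 kmol/m³.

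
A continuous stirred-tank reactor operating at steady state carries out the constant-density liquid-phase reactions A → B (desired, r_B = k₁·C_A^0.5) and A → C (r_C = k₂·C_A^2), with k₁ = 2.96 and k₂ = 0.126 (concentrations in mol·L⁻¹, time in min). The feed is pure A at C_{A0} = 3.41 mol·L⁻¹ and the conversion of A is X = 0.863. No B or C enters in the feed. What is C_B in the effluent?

Exit C_A = C_{A0}(1−X) = 3.41×0.137 = 0.4672 mol·L⁻¹.
In a CSTR the entire volume is at exit conditions, so r_B = 2.96×0.4672^0.5 = 2.023 and r_C = 0.126×0.4672^2 = 0.02750.
Fraction of consumed A going to B: r_B/(r_B+r_C) = 0.9866.
C_B = 0.9866·C_{A0}·X = 0.9866×3.41×0.863 = 2.90 mol·L⁻¹.

2.90 mol·L⁻¹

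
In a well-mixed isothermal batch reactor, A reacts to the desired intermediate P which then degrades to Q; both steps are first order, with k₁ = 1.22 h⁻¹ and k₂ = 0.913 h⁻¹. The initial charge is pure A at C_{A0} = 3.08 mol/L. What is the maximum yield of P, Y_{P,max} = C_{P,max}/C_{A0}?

0.422

At the optimum, C_{P,max}/C_{A0} = (k₁/k₂)^[k₂/(k₂−k₁)].
= (1.22/0.913)^(0.913/(0.913−1.22)) = (1.336)^(-2.974) = 0.4223.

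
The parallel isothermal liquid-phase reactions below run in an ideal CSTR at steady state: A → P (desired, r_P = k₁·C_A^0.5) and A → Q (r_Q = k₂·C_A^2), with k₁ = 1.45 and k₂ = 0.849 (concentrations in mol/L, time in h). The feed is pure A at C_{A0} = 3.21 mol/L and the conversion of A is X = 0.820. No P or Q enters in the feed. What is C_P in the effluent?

Exit C_A = C_{A0}(1−X) = 3.21×0.180 = 0.5778 mol/L.
Rates in a CSTR are evaluated at the outlet concentration: r_P = 1.45×0.5778^0.5 = 1.102, r_Q = 0.849×0.5778^2 = 0.2834.
Fraction of consumed A going to P: r_P/(r_P+r_Q) = 0.7954.
C_P = 0.7954·C_{A0}·X = 0.7954×3.21×0.820 = 2.09 mol/L.

2.09 mol/L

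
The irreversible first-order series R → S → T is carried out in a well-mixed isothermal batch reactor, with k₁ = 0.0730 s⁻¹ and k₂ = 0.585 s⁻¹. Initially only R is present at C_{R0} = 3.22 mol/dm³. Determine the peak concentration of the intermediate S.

0.299 mol/dm³

At the optimum, C_{S,max}/C_{R0} = (k₁/k₂)^[k₂/(k₂−k₁)].
= (0.0730/0.585)^(0.585/(0.585−0.0730)) = (0.1248)^(1.143) = 0.09275.
C_{S,max} = 0.09275×3.22 = 0.299 mol/dm³.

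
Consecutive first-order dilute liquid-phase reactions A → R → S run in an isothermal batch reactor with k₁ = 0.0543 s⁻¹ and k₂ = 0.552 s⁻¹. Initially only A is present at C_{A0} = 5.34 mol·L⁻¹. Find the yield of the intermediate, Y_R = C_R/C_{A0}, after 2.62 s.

0.0689

Solving the coupled first-order balances gives C_R(t) = [k₁/(k₂−k₁)]·C_{A0}·(e^(−k₁t) − e^(−k₂t)).
e^(−k₁t) = e^(−0.0543×2.62) = e^(−0.1423) = 0.8674; e^(−k₂t) = e^(−1.446) = 0.2355.
C_R = 0.0543×5.34/(0.552−0.0543) × (0.8674−0.2355) = 0.5826×0.6319 = 0.3682 mol·L⁻¹.
Y_R = C_R/C_{A0} = 0.3682/5.34 = 0.0689.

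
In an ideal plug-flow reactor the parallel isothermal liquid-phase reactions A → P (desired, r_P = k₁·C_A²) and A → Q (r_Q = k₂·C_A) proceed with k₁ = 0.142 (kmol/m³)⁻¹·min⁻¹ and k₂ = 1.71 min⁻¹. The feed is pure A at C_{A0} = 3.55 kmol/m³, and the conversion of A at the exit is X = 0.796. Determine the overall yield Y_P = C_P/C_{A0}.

0.118

C_A = C_{A0}(1−X) = 0.7242 kmol/m³.
Along a PFR/batch, dC_Q/dC_A = −r_Q/(r_P+r_Q) = −k₂/(k₂+k₁·C_A).
Integrating from C_{A0} to C_A: C_Q = (1.71/0.142)·ln[(1.71+0.142·3.55)/(1.71+0.142·0.724)] = 12.04·ln(2.214/1.813) = 2.408 kmol/m³.
Then C_P = (C_{A0}−C_A) − C_Q = 2.826 − 2.408 = 0.4179 kmol/m³.
Y_P = C_P/C_{A0} = 0.4179/3.55 = 0.118.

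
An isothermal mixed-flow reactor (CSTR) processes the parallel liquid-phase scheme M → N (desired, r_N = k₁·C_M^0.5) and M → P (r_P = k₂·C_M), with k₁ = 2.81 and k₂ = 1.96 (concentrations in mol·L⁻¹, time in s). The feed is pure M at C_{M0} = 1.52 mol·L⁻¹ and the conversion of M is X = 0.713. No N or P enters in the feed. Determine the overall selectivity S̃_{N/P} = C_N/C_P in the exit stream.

2.17

Exit C_M = C_{M0}(1−X) = 1.52×0.287 = 0.4362 mol·L⁻¹.
In a CSTR the entire volume is at exit conditions, so r_N = 2.81×0.4362^0.5 = 1.856 and r_P = 1.96×0.4362 = 0.8550.
Overall selectivity = C_N/C_P = r_Nτ/(r_Pτ) = r_N/r_P = 2.17.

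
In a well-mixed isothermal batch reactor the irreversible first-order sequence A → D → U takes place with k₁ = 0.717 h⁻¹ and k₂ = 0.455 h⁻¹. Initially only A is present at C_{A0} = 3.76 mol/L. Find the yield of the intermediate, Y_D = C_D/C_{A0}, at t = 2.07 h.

0.447

The intermediate concentration in a first-order A→B→C sequence is C_D = k₁C_{A0}(e^(−k₁t) − e^(−k₂t))/(k₂−k₁).
e^(−k₁t) = e^(−0.717×2.07) = e^(−1.484) = 0.2267; e^(−k₂t) = e^(−0.9418) = 0.3899.
C_D = 0.717×3.76/(0.455−0.717) × (0.2267−0.3899) = (-10.29)×(-0.1632) = 1.679 mol/L.
Y_D = C_D/C_{A0} = 1.679/3.76 = 0.447.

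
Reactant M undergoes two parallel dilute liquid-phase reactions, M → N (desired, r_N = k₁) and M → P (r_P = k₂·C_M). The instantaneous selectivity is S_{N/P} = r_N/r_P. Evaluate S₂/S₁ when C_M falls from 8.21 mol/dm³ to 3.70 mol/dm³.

S_{N/P} = (k₁/k₂)·C_M⁻¹, so S₂/S₁ = (C_{M,2}/C_{M,1})⁻¹.
= 8.21/3.70 = 2.22.

2.22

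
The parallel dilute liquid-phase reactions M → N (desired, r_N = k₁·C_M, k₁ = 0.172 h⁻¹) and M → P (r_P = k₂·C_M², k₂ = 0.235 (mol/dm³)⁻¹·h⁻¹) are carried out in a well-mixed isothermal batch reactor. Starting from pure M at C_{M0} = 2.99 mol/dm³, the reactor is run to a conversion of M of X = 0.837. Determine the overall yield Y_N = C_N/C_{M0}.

0.273

C_M = C_{M0}(1−X) = 0.4874 mol/dm³.
Along a PFR/batch, dC_N/dC_M = −r_N/(r_N+r_P) = −k₁/(k₁+k₂·C_M).
Integrating from C_{M0} to C_M: C_N = (0.172/0.235)·ln[(0.172+0.235·2.99)/(0.172+0.235·0.487)] = 0.7319·ln(0.8746/0.2865) = 0.8168 mol/dm³.
Y_N = C_N/C_{M0} = 0.8168/2.99 = 0.273.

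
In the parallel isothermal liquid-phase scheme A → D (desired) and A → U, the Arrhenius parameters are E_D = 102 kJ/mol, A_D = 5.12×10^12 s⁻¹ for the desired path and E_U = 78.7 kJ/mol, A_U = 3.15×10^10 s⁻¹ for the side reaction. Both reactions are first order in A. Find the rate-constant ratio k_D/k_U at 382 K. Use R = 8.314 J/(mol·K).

0.106

k_D/k_U = (A_D/A_U)·exp[−(E_D−E_U)/(RT)] = (A_D/A_U)·exp[(E_U−E_D)/(RT)].
(E_U−E_D)/(RT) = (78.7−102)×10³/(8.314×382) = -23300/3176 = -7.336.
k_D/k_U = (5.12×10^12/3.15×10^10)·exp(-7.336) = 162.5 × 6.514×10^-4 = 0.106.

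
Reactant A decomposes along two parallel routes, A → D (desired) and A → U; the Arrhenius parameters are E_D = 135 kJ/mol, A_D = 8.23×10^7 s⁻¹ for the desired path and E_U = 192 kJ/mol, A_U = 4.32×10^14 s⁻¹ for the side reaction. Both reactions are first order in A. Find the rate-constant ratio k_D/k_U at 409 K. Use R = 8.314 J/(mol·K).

Since both paths have the same order in A, the concentration cancels and S_{D/U} = k_D/k_U = (A_D/A_U)·exp[(E_U−E_D)/(RT)].
(E_U−E_D)/(RT) = (192−135)×10³/(8.314×409) = 57000/3400 = 16.76.
k_D/k_U = (8.23×10^7/4.32×10^14)·exp(16.76) = 1.905×10^-7 × 1.905×10^7 = 3.63.

3.63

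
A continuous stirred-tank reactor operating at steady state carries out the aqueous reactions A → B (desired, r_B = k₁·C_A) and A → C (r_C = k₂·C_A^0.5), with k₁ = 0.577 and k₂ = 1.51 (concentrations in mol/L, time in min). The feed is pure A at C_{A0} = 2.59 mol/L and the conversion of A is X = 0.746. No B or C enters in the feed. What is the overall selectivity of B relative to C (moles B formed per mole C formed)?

0.310

Exit C_A = C_{A0}(1−X) = 2.59×0.254 = 0.6579 mol/L.
In a CSTR the entire volume is at exit conditions, so r_B = 0.577×0.6579 = 0.3796 and r_C = 1.51×0.6579^0.5 = 1.225.
Overall selectivity = C_B/C_C = r_Bτ/(r_Cτ) = r_B/r_C = 0.310.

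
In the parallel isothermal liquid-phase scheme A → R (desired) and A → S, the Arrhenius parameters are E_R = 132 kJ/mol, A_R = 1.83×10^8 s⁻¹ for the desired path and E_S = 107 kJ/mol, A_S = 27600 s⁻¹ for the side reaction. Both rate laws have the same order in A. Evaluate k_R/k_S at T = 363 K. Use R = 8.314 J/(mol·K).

1.67

Since both paths have the same order in A, the concentration cancels and S_{R/S} = k_R/k_S = (A_R/A_S)·exp[(E_S−E_R)/(RT)].
(E_S−E_R)/(RT) = (107−132)×10³/(8.314×363) = -25000/3018 = -8.284.
k_R/k_S = (1.83×10^8/27600)·exp(-8.284) = 6630 × 2.526×10^-4 = 1.67.
Since E_R > E_S, raising the temperature improves selectivity toward R.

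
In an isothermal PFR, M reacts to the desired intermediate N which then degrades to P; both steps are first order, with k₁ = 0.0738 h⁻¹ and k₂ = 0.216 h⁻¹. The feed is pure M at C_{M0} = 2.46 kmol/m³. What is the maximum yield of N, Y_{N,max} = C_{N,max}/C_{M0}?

For a first-order series the maximum intermediate yield is C_{N,max}/C_{M0} = (k₁/k₂)^[k₂/(k₂−k₁)].
= (0.0738/0.216)^(0.216/(0.216−0.0738)) = (0.3417)^(1.519) = 0.1957.

0.196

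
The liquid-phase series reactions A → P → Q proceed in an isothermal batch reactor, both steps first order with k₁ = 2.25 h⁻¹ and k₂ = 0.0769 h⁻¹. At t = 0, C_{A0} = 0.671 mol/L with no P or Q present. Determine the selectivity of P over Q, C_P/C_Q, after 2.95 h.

4.71

The intermediate concentration in a first-order A→B→C sequence is C_P = k₁C_{A0}(e^(−k₁t) − e^(−k₂t))/(k₂−k₁).
e^(−k₁t) = e^(−2.25×2.95) = e^(−6.638) = 0.001310; e^(−k₂t) = e^(−0.2269) = 0.7970.
C_P = 2.25×0.671/(0.0769−2.25) × (0.001310−0.7970) = (-0.6947)×(-0.7957) = 0.5528 mol/L.
C_A = C_{A0}e^(−k₁t) = 8.792×10^-4 mol/L, so C_Q = C_{A0}−C_A−C_P = 0.1173 mol/L; C_P/C_Q = 4.71.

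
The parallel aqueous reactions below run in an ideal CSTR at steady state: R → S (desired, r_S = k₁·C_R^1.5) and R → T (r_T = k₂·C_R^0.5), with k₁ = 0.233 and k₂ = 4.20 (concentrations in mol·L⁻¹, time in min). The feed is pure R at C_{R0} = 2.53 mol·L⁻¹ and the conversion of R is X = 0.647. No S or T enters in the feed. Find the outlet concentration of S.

Exit C_R = C_{R0}(1−X) = 2.53×0.353 = 0.8931 mol·L⁻¹.
In a CSTR the entire volume is at exit conditions, so r_S = 0.233×0.8931^1.5 = 0.1967 and r_T = 4.20×0.8931^0.5 = 3.969.
Fraction of consumed R going to S: r_S/(r_S+r_T) = 0.04721.
C_S = 0.04721·C_{R0}·X = 0.04721×2.53×0.647 = 0.0773 mol·L⁻¹.

0.0773 mol·L⁻¹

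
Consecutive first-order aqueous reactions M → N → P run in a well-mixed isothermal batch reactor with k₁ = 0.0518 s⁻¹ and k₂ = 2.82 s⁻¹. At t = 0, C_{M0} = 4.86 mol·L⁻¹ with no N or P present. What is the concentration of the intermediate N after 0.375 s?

0.0576 mol·L⁻¹

The intermediate concentration in a first-order A→B→C sequence is C_N = k₁C_{M0}(e^(−k₁t) − e^(−k₂t))/(k₂−k₁).
e^(−k₁t) = e^(−0.0518×0.375) = e^(−0.01942) = 0.9808; e^(−k₂t) = e^(−1.057) = 0.3473.
C_N = 0.0518×4.86/(2.82−0.0518) × (0.9808−0.3473) = 0.09094×0.6334 = 0.05761 mol·L⁻¹.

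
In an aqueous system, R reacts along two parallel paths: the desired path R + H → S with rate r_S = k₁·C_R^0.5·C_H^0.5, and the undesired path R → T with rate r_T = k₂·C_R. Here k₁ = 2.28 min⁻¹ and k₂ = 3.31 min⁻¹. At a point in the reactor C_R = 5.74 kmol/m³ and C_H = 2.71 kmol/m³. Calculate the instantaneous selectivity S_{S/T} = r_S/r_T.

0.473

S_{S/T} = r_S/r_T = (k₁·C_R^0.5·C_H^0.5)/(k₂·C_R) = (k₁/k₂)·C_R^-0.5·C_H^0.5.
= (2.28×5.740^0.5×2.710^0.5) / (3.31×5.740) = 8.992/19.00 = 0.473.
The undesired path is higher order in R, so low C_R (CSTR or dilute feed) favours S.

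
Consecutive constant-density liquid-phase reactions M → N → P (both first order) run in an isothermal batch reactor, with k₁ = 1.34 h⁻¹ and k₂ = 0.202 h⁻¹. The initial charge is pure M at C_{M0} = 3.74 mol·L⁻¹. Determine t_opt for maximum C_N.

The intermediate peaks when r₁ = r₂, i.e. k₁e^(−k₁t) = k₂e^(−k₂t), giving t_opt = ln(k₂/k₁)/(k₂−k₁).
= ln(0.202/1.34)/(0.202−1.34) = ln(0.1507)/-1.138 = -1.892/-1.138 = 1.66 h.

1.66 h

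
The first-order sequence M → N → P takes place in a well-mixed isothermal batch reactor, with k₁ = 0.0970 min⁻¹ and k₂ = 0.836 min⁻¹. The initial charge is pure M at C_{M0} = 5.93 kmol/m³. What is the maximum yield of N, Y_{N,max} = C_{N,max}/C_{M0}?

Evaluating C_N at t_opt = ln(k₂/k₁)/(k₂−k₁) gives C_{N,max}/C_{M0} = (k₁/k₂)^[k₂/(k₂−k₁)].
= (0.0970/0.836)^(0.836/(0.836−0.0970)) = (0.1160)^(1.131) = 0.08745.

0.0875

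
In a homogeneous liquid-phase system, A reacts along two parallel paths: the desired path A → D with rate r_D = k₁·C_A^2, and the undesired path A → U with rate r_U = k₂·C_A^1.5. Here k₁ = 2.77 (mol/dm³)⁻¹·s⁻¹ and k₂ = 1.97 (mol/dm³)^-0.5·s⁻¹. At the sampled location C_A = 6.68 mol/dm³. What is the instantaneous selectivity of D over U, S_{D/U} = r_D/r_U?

3.63

S_{D/U} = r_D/r_U = (k₁·C_A^2)/(k₂·C_A^1.5) = (k₁/k₂)·C_A^0.5.
= (2.77×6.680^2) / (1.97×6.680^1.5) = 123.6/34.01 = 3.63.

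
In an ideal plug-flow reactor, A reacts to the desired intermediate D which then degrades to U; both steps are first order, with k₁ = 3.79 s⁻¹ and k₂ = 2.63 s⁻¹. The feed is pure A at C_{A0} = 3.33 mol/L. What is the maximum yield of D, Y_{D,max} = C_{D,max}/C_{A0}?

0.437

Evaluating C_D at τ_opt = ln(k₂/k₁)/(k₂−k₁) gives C_{D,max}/C_{A0} = (k₁/k₂)^[k₂/(k₂−k₁)].
= (3.79/2.63)^(2.63/(2.63−3.79)) = (1.441)^(-2.267) = 0.4367.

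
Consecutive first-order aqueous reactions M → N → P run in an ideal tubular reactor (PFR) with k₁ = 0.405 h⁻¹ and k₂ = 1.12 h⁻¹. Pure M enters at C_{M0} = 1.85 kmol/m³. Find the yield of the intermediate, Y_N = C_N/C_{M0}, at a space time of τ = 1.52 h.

For first-order series with pure M initially, C_N(τ) = k₁C_{M0}/(k₂−k₁)·(e^(−k₁τ) − e^(−k₂τ)).
e^(−k₁τ) = e^(−0.405×1.52) = e^(−0.6156) = 0.5403; e^(−k₂τ) = e^(−1.702) = 0.1822.
C_N = 0.405×1.85/(1.12−0.405) × (0.5403−0.1822) = 1.048×0.3581 = 0.3752 kmol/m³.
Y_N = C_N/C_{M0} = 0.3752/1.85 = 0.203.

0.203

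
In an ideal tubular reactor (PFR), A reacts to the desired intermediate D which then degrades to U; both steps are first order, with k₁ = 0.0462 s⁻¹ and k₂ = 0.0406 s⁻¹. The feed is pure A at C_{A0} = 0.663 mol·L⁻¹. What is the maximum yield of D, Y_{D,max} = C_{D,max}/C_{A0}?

Evaluating C_D at τ_opt = ln(k₂/k₁)/(k₂−k₁) gives C_{D,max}/C_{A0} = (k₁/k₂)^[k₂/(k₂−k₁)].
= (0.0462/0.0406)^(0.0406/(0.0406−0.0462)) = (1.138)^(-7.250) = 0.3919.

0.392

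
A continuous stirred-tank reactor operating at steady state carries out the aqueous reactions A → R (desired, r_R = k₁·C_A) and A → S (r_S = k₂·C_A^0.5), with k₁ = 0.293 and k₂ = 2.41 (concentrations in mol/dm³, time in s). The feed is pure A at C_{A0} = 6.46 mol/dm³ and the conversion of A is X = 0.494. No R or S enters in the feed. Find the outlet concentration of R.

0.575 mol/dm³

Exit C_A = C_{A0}(1−X) = 6.46×0.506 = 3.269 mol/dm³.
In a CSTR the entire volume is at exit conditions, so r_R = 0.293×3.269 = 0.9577 and r_S = 2.41×3.269^0.5 = 4.357.
Fraction of consumed A going to R: r_R/(r_R+r_S) = 0.1802.
C_R = 0.1802·C_{A0}·X = 0.1802×6.46×0.494 = 0.575 mol/dm³.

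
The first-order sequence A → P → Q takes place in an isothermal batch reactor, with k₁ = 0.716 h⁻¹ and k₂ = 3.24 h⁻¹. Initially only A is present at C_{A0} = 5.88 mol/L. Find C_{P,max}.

At the optimum, C_{P,max}/C_{A0} = (k₁/k₂)^[k₂/(k₂−k₁)].
= (0.716/3.24)^(3.24/(3.24−0.716)) = (0.2210)^(1.284) = 0.1440.
C_{P,max} = 0.1440×5.88 = 0.847 mol/L.

0.847 mol/L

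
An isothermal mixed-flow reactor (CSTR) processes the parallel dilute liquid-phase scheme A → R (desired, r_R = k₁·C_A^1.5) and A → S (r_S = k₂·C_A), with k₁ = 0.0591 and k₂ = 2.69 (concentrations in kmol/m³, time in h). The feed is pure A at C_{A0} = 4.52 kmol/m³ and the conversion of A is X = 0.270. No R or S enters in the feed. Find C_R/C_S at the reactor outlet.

Exit C_A = C_{A0}(1−X) = 4.52×0.730 = 3.300 kmol/m³.
In a CSTR the entire volume is at exit conditions, so r_R = 0.0591×3.300^1.5 = 0.3542 and r_S = 2.69×3.300 = 8.876.
Overall selectivity = C_R/C_S = r_Rτ/(r_Sτ) = r_R/r_S = 0.0399.

0.0399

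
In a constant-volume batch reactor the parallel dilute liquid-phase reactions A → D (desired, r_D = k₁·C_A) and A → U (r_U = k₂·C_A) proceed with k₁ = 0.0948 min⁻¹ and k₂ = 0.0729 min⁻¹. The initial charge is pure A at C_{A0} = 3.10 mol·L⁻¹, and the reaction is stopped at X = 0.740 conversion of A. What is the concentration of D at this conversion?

C_A = C_{A0}(1−X) = 0.8060 mol·L⁻¹.
Both paths are first order in A, so the instantaneous fraction to D is constant: dC_D/d(−C_A) = k₁/(k₁+k₂) = 0.5653.
C_D = 0.5653·(C_{A0}−C_A) = 0.5653×2.294 = 1.30 mol·L⁻¹.

1.30 mol·L⁻¹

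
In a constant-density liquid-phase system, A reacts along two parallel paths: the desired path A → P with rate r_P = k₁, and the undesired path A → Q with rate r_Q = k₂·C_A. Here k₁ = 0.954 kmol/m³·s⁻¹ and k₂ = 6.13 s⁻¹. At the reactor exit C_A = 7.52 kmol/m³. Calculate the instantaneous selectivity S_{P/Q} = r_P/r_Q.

S_{P/Q} = r_P/r_Q = (k₁)/(k₂·C_A) = (k₁/k₂)·C_A⁻¹.
= (0.954) / (6.13×7.520) = 0.9540/46.10 = 0.0207.

0.0207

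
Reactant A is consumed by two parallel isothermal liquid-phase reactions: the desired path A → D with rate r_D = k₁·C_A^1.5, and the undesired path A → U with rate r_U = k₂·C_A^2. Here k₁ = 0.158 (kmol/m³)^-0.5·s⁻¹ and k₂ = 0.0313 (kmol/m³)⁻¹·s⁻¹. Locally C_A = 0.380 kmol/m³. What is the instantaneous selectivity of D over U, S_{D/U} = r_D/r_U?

8.19

S_{D/U} = r_D/r_U = (k₁·C_A^1.5)/(k₂·C_A^2) = (k₁/k₂)·C_A^-0.5.
= (0.158×0.3800^1.5) / (0.0313×0.3800^2) = 0.03701/0.004520 = 8.19.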